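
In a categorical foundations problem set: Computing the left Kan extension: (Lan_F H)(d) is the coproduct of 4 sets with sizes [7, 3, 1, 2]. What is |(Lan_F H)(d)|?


Pointwise, the left Kan extension (Lan_F H)(d) is the colimit, indexed
by the comma category (F downarrow d), of H composed with the
projection (F downarrow d) -> C. Here that colimit is given
as a coproduct (disjoint union) of sets, so its cardinality is the
sum of the sizes of the summands.
Coproduct of sets with sizes: 7 + 3 + 1 + 2
= 13

13


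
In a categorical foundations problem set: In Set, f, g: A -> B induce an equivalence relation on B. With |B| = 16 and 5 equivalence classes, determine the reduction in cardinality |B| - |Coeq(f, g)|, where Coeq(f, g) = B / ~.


The coequalizer Coeq(f, g) = B / ~ has one element per equivalence class.
|B| = 16, |Coeq(f, g)| = 5.
|B| - |Coeq(f, g)| = 16 - 5 = 11.

11


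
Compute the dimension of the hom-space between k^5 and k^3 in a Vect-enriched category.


In Vect-enriched categories, Hom(k^n, k^m) is the space of m x n matrices.
dim(Hom(k^5, k^3)) = 3 * 5 = 15

15


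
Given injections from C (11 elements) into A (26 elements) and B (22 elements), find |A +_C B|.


The pushout A +_C B identifies the images of C in A and B.
|A +_C B| = |A| + |B| - |C| (for injections).
= 26 + 22 - 11 = 37

37


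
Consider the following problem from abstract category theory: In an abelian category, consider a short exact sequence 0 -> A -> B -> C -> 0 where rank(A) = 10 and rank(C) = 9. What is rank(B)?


For a short exact sequence 0 -> A -> B -> C -> 0,
rank is additive: rank(B) = rank(A) + rank(C).
rank(B) = 10 + 9 = 19

19


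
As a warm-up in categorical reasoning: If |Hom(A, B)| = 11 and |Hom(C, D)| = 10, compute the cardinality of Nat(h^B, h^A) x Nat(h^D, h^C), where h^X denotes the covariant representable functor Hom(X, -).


By the Yoneda lemma, Nat(h^B, h^A) is isomorphic to Hom(A, B),
so |Nat(h^B, h^A)| = |Hom(A, B)| and |Nat(h^D, h^C)| = |Hom(C, D)|.
|Hom(A, B)| = 11, |Hom(C, D)| = 10.
|Nat(h^B, h^A) x Nat(h^D, h^C)| = 11 * 10 = 110

110


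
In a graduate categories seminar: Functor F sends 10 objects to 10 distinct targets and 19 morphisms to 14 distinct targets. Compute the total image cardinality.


The image of F consists of distinct objects and distinct morphisms.
|Im(F)| on objects = 10
|Im(F)| on morphisms = 14
Total image cardinality = 10 + 14 = 24

24


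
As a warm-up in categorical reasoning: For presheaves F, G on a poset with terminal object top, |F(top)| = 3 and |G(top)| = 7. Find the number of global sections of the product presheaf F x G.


Global sections of a presheaf on a poset with terminal top satisfy
Gamma(H) ~ H(top). Presheaves admit pointwise products, so
(F x G)(top) = F(top) x G(top) (Cartesian product).
|Gamma(F x G)| = |F(top)| * |G(top)| = 3 * 7 = 21.

21


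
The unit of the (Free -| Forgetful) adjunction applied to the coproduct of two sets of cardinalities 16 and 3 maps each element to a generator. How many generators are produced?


The unit eta_X: X -> U(F(X)) of the Free-Forgetful adjunction
maps each element of X to a generator of F(X). For X = S + T (disjoint
union in Set), |S + T| = |S| + |T|.
Total mappings = 16 + 3 = 19.

19


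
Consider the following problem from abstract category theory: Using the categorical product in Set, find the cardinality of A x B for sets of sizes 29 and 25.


In Set, the product A x B is the Cartesian product.
By the universal property, |A x B| = |A| * |B|.
|A x B| = 29 * 25 = 725

725


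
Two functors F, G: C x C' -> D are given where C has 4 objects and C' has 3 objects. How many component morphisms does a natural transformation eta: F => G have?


A natural transformation eta: F => G assigns one component morphism per
object of the domain category.
The domain is the product category C x C', so
|Ob(C x C')| = |Ob(C)| * |Ob(C')| = 4 * 3 = 12.
Therefore eta has 12 component morphisms.

12


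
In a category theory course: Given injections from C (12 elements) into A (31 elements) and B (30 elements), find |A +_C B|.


The pushout A +_C B identifies the images of C in A and B.
|A +_C B| = |A| + |B| - |C| (for injections).
= 31 + 30 - 12 = 49

49


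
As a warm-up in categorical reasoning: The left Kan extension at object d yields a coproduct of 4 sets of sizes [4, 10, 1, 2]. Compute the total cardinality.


Pointwise, the left Kan extension (Lan_F H)(d) is the colimit, indexed
by the comma category (F downarrow d), of H composed with the
projection (F downarrow d) -> C. Here that colimit is given
as a coproduct (disjoint union) of sets, so its cardinality is the
sum of the sizes of the summands.
Coproduct of sets with sizes: 4 + 10 + 1 + 2
= 17

17


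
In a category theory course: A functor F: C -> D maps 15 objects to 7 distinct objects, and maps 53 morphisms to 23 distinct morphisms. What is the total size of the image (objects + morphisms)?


The image of F consists of distinct objects and distinct morphisms.
|Im(F)| on objects = 7
|Im(F)| on morphisms = 23
Total image cardinality = 7 + 23 = 30

30


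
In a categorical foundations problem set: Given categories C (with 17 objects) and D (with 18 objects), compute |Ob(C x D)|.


The product category C x D has objects that are pairs (c, d).
Number of pairs = |Ob(C)| * |Ob(D)| = 17 * 18 = 306

306


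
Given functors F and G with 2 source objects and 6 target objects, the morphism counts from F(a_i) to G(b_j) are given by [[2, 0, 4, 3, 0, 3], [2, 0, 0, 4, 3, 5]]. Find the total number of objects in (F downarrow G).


Objects of (F downarrow G) are triples (a, b, h: F(a)->G(b)).
The count equals the sum of all entries in the hom-matrix.
sum(row 0) = 12
sum(row 1) = 14
Grand total = 26

26


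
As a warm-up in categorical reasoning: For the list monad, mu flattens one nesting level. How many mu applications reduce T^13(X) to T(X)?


Each application of mu: T^2 -> T removes one layer of nesting.
Starting at depth 13 (i.e., T^13(X)), we need to reach T(X).
Number of mu applications = 13 - 1 = 12

12


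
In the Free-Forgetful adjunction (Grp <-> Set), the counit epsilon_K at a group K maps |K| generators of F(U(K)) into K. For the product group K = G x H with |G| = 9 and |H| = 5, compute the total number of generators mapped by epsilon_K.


The counit epsilon_K: F(U(K)) -> K of the Free-Forgetful adjunction
maps |K| generators of F(U(K)) into K. For K = G x H (the product group),
|G x H| = |G| * |H|.
Total generators mapped = 9 * 5 = 45.

45


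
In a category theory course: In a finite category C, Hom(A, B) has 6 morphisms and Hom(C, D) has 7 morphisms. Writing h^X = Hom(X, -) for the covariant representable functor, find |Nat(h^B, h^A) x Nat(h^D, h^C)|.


By the Yoneda lemma, Nat(h^B, h^A) is isomorphic to Hom(A, B),
so |Nat(h^B, h^A)| = |Hom(A, B)| and |Nat(h^D, h^C)| = |Hom(C, D)|.
|Hom(A, B)| = 6, |Hom(C, D)| = 7.
|Nat(h^B, h^A) x Nat(h^D, h^C)| = 6 * 7 = 42

42


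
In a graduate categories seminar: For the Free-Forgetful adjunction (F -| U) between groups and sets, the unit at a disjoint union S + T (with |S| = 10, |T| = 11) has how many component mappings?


The unit eta_X: X -> U(F(X)) of the Free-Forgetful adjunction
maps each element of X to a generator of F(X). For X = S + T (disjoint
union in Set), |S + T| = |S| + |T|.
Total mappings = 10 + 11 = 21.

21


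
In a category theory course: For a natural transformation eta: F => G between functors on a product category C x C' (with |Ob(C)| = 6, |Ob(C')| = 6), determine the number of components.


A natural transformation eta: F => G assigns one component morphism per
object of the domain category.
The domain is the product category C x C', so
|Ob(C x C')| = |Ob(C)| * |Ob(C')| = 6 * 6 = 36.
Therefore eta has 36 component morphisms.

36


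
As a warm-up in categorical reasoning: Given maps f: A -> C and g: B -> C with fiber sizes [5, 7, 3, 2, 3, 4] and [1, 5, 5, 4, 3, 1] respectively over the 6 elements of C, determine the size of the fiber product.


The pullback A x_C B consists of pairs (a, b) with f(a) = g(b).
For each element c in C, the fiber product has |f^-1(c)| * |g^-1(c)| elements.
Summing over C: 5 * 1 + 7 * 5 + 3 * 5 + 2 * 4 + 3 * 3 + 4 * 1
= 5 + 35 + 15 + 8 + 9 + 4 = 76

76


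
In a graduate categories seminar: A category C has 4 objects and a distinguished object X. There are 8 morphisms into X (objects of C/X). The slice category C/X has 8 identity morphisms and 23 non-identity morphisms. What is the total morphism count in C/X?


In the slice category C/X, objects are morphisms to X.
Identity morphisms: 8 (one per object of C/X).
Non-identity morphisms: 23.
Total = 8 + 23 = 31

31


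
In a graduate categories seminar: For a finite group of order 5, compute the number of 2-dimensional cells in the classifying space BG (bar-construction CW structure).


In the bar-construction CW model of BG, the n-cells are indexed by
n-tuples [g_1|...|g_n] of non-identity elements of G (degenerate
simplices with some g_i = e do not contribute cells), so there are
(|G| - 1)^n n-cells.
For dim = 2 with |G| = 5:
cells = (5 - 1)^2 = 4^2 = 16

16


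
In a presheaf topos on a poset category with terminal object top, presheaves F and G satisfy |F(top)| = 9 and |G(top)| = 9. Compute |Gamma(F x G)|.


Global sections of a presheaf on a poset with terminal top satisfy
Gamma(H) ~ H(top). Presheaves admit pointwise products, so
(F x G)(top) = F(top) x G(top) (Cartesian product).
|Gamma(F x G)| = |F(top)| * |G(top)| = 9 * 9 = 81.

81


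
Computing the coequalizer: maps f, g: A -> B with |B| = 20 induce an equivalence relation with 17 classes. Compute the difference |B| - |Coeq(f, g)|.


The coequalizer Coeq(f, g) = B / ~ has one element per equivalence class.
|B| = 20, |Coeq(f, g)| = 17.
|B| - |Coeq(f, g)| = 20 - 17 = 3.

3


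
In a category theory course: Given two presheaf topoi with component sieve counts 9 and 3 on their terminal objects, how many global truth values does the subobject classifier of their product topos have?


In a product of presheaf topoi E_1 x E_2, the subobject classifier
is Omega = Omega_1 x Omega_2 (componentwise), so
|Omega(top)| = |Omega_1(top_1)| * |Omega_2(top_2)|.
= 9 * 3 = 27.

27


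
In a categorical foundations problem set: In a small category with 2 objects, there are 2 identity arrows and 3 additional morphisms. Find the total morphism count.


Each object has an identity morphism, giving 2 identities.
Adding the 3 non-identity morphisms:
Total = 2 + 3 = 5

5


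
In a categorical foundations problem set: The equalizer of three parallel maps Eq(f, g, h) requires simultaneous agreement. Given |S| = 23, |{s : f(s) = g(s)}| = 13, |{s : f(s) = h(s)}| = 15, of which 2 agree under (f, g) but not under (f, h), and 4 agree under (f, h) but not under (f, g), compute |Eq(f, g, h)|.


Eq(f, g, h) is the triple-agreement set: points in S where all three
maps take the same value. Using inclusion-exclusion on the pairwise data:
Pair (f, g) agrees on 13 points; pair (f, h) on 15 points.
Points agreeing under (f, g) but not (f, h) = 2; under (f, h) but not (f, g) = 4.
Triple-agreement = agreement-in-(f, g) minus points that agree under (f, g) but not (f, h):
|Eq(f, g, h)| = 13 - 2 = 11
(cross-check via (f, h): 15 - 4 = 11.)

11


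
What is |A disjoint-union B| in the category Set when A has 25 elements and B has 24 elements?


In Set, the coproduct A + B is the disjoint union.
|A + B| = |A| + |B| = 25 + 24 = 49

49


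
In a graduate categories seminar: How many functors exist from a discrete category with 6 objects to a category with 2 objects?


A functor from a discrete category C to D is determined by
where each object maps. Each of the 6 objects of C can map
to any of the 2 objects of D independently.
Number of functors = 2^6 = 64

64


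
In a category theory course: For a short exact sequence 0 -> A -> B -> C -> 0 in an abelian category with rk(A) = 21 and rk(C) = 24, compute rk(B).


For a short exact sequence 0 -> A -> B -> C -> 0,
rank is additive: rank(B) = rank(A) + rank(C).
rank(B) = 21 + 24 = 45

45


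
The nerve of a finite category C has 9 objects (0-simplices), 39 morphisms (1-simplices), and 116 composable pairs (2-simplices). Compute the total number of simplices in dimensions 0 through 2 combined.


The 2-skeleton of the nerve N(C) consists of simplices in dimensions 0, 1, 2:
  |N(C)_0| = 9 (objects)
  |N(C)_1| = 39 (morphisms)
  |N(C)_2| = 116 (composable pairs)
Total = 9 + 39 + 116 = 164

164


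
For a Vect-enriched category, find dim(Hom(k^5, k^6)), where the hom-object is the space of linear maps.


In Vect-enriched categories, Hom(k^n, k^m) is the space of m x n matrices.
dim(Hom(k^5, k^6)) = 6 * 5 = 30

30


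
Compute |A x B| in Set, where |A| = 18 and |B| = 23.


In Set, the product A x B is the Cartesian product.
By the universal property, |A x B| = |A| * |B|.
|A x B| = 18 * 23 = 414

414


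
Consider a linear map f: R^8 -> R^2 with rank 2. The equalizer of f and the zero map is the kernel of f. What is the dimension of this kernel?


The equalizer of f and the zero map is ker(f).
By the rank-nullity theorem: dim(ker(f)) = dim(domain) - rank(f).
dim(ker(f)) = 8 - 2 = 6

6


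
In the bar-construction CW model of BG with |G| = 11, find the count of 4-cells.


In the bar-construction CW model of BG, the n-cells are indexed by
n-tuples [g_1|...|g_n] of non-identity elements of G (degenerate
simplices with some g_i = e do not contribute cells), so there are
(|G| - 1)^n n-cells.
For dim = 4 with |G| = 11:
cells = (11 - 1)^4 = 10^4 = 10000

10000


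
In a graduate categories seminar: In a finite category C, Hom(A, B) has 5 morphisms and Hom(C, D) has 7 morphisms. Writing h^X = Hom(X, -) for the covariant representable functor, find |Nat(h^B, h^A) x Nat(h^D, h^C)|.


By the Yoneda lemma, Nat(h^B, h^A) is isomorphic to Hom(A, B),
so |Nat(h^B, h^A)| = |Hom(A, B)| and |Nat(h^D, h^C)| = |Hom(C, D)|.
|Hom(A, B)| = 5, |Hom(C, D)| = 7.
|Nat(h^B, h^A) x Nat(h^D, h^C)| = 5 * 7 = 35

35


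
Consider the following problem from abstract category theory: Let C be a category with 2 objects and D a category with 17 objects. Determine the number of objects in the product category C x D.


The product category C x D has objects that are pairs (c, d).
Number of pairs = |Ob(C)| * |Ob(D)| = 2 * 17 = 34

34


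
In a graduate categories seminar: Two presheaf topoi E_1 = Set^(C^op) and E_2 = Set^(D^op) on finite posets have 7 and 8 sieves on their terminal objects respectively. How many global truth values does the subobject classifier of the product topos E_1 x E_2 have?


In a product of presheaf topoi E_1 x E_2, the subobject classifier
is Omega = Omega_1 x Omega_2 (componentwise), so
|Omega(top)| = |Omega_1(top_1)| * |Omega_2(top_2)|.
= 7 * 8 = 56.

56


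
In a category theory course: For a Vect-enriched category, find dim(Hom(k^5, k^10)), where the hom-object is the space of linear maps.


In Vect-enriched categories, Hom(k^n, k^m) is the space of m x n matrices.
dim(Hom(k^5, k^10)) = 10 * 5 = 50

50


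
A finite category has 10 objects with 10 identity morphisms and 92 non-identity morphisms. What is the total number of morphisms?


Each object has an identity morphism, giving 10 identities.
Adding the 92 non-identity morphisms:
Total = 10 + 92 = 102

102


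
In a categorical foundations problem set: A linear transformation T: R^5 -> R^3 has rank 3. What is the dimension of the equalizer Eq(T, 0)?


The equalizer of f and the zero map is ker(f).
By the rank-nullity theorem: dim(ker(f)) = dim(domain) - rank(f).
dim(ker(f)) = 5 - 3 = 2

2


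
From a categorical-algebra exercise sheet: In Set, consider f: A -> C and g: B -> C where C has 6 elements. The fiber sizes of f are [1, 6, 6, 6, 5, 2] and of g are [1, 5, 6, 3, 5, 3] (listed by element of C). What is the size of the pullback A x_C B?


The pullback A x_C B consists of pairs (a, b) with f(a) = g(b).
For each element c in C, the fiber product has |f^-1(c)| * |g^-1(c)| elements.
Summing over C: 1 * 1 + 6 * 5 + 6 * 6 + 6 * 3 + 5 * 5 + 2 * 3
= 1 + 30 + 36 + 18 + 25 + 6 = 116

116


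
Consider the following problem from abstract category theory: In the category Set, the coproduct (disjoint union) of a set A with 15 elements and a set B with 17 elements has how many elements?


In Set, the coproduct A + B is the disjoint union.
|A + B| = |A| + |B| = 15 + 17 = 32

32


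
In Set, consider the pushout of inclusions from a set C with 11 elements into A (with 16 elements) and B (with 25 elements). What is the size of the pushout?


The pushout A +_C B identifies the images of C in A and B.
|A +_C B| = |A| + |B| - |C| (for injections).
= 16 + 25 - 11 = 30

30


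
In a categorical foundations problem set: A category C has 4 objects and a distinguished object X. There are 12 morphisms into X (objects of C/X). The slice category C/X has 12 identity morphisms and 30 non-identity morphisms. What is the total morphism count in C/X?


In the slice category C/X, objects are morphisms to X.
Identity morphisms: 12 (one per object of C/X).
Non-identity morphisms: 30.
Total = 12 + 30 = 42

42


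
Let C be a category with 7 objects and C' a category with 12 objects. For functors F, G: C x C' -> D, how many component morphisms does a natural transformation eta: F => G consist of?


A natural transformation eta: F => G assigns one component morphism per
object of the domain category.
The domain is the product category C x C', so
|Ob(C x C')| = |Ob(C)| * |Ob(C')| = 7 * 12 = 84.
Therefore eta has 84 component morphisms.

84


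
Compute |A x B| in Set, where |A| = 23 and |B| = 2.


In Set, the product A x B is the Cartesian product.
By the universal property, |A x B| = |A| * |B|.
|A x B| = 23 * 2 = 46

46


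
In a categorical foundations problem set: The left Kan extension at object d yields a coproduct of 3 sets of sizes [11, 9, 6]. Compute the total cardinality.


Pointwise, the left Kan extension (Lan_F H)(d) is the colimit, indexed
by the comma category (F downarrow d), of H composed with the
projection (F downarrow d) -> C. Here that colimit is given
as a coproduct (disjoint union) of sets, so its cardinality is the
sum of the sizes of the summands.
Coproduct of sets with sizes: 11 + 9 + 6
= 26

26


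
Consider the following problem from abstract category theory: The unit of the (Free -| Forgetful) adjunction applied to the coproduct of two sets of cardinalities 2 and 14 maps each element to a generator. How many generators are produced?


The unit eta_X: X -> U(F(X)) of the Free-Forgetful adjunction
maps each element of X to a generator of F(X). For X = S + T (disjoint
union in Set), |S + T| = |S| + |T|.
Total mappings = 2 + 14 = 16.

16


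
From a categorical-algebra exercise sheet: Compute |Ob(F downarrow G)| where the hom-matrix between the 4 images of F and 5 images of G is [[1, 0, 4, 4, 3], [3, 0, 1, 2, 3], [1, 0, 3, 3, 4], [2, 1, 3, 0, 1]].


Objects of (F downarrow G) are triples (a, b, h: F(a)->G(b)).
The count equals the sum of all entries in the hom-matrix.
sum(row 0) = 12
sum(row 1) = 9
sum(row 2) = 11
sum(row 3) = 7
Grand total = 39

39


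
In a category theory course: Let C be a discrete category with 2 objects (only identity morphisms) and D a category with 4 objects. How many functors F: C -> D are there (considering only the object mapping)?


A functor from a discrete category C to D is determined by
where each object maps. Each of the 2 objects of C can map
to any of the 4 objects of D independently.
Number of functors = 4^2 = 16

16


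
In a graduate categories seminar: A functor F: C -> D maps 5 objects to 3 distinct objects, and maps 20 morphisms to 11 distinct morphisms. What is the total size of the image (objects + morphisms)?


The image of F consists of distinct objects and distinct morphisms.
|Im(F)| on objects = 3
|Im(F)| on morphisms = 11
Total image cardinality = 3 + 11 = 14

14


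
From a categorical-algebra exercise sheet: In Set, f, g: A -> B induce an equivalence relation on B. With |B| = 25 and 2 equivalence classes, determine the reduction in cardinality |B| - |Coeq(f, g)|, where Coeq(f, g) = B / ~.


The coequalizer Coeq(f, g) = B / ~ has one element per equivalence class.
|B| = 25, |Coeq(f, g)| = 2.
|B| - |Coeq(f, g)| = 25 - 2 = 23.

23


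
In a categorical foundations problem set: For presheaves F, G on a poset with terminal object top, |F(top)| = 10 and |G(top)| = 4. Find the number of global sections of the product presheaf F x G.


Global sections of a presheaf on a poset with terminal top satisfy
Gamma(H) ~ H(top). Presheaves admit pointwise products, so
(F x G)(top) = F(top) x G(top) (Cartesian product).
|Gamma(F x G)| = |F(top)| * |G(top)| = 10 * 4 = 40.

40


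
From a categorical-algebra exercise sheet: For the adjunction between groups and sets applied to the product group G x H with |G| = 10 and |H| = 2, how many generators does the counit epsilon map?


The counit epsilon_K: F(U(K)) -> K of the Free-Forgetful adjunction
maps |K| generators of F(U(K)) into K. For K = G x H (the product group),
|G x H| = |G| * |H|.
Total generators mapped = 10 * 2 = 20.

20


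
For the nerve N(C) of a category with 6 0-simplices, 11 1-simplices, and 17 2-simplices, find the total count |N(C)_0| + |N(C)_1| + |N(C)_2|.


The 2-skeleton of the nerve N(C) consists of simplices in dimensions 0, 1, 2:
  |N(C)_0| = 6 (objects)
  |N(C)_1| = 11 (morphisms)
  |N(C)_2| = 17 (composable pairs)
Total = 6 + 11 + 17 = 34

34


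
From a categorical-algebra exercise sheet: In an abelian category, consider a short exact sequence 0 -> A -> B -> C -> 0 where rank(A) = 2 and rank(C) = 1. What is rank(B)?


For a short exact sequence 0 -> A -> B -> C -> 0,
rank is additive: rank(B) = rank(A) + rank(C).
rank(B) = 2 + 1 = 3

3


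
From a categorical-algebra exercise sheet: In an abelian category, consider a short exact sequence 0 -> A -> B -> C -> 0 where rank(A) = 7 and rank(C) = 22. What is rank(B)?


For a short exact sequence 0 -> A -> B -> C -> 0,
rank is additive: rank(B) = rank(A) + rank(C).
rank(B) = 7 + 22 = 29

29


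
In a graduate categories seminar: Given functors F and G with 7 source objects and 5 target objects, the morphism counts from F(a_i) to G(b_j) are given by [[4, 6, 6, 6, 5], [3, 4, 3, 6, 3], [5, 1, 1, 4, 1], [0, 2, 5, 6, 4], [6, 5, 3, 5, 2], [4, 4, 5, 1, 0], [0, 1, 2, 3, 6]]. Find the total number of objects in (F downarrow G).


Objects of (F downarrow G) are triples (a, b, h: F(a)->G(b)).
The count equals the sum of all entries in the hom-matrix.
sum(row 0) = 27
sum(row 1) = 19
sum(row 2) = 12
sum(row 3) = 17
sum(row 4) = 21
sum(row 5) = 14
sum(row 6) = 12
Grand total = 122

122


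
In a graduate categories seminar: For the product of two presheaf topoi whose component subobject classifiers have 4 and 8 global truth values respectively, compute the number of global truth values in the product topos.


In a product of presheaf topoi E_1 x E_2, the subobject classifier
is Omega = Omega_1 x Omega_2 (componentwise), so
|Omega(top)| = |Omega_1(top_1)| * |Omega_2(top_2)|.
= 4 * 8 = 32.

32


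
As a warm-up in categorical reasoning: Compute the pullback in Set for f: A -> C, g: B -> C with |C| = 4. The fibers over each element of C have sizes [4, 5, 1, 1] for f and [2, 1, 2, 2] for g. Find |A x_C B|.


The pullback A x_C B consists of pairs (a, b) with f(a) = g(b).
For each element c in C, the fiber product has |f^-1(c)| * |g^-1(c)| elements.
Summing over C: 4 * 2 + 5 * 1 + 1 * 2 + 1 * 2
= 8 + 5 + 2 + 2 = 17

17


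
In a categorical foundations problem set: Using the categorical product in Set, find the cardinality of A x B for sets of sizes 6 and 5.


In Set, the product A x B is the Cartesian product.
By the universal property, |A x B| = |A| * |B|.
|A x B| = 6 * 5 = 30

30


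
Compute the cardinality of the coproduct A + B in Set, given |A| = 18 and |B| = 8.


In Set, the coproduct A + B is the disjoint union.
|A + B| = |A| + |B| = 18 + 8 = 26

26


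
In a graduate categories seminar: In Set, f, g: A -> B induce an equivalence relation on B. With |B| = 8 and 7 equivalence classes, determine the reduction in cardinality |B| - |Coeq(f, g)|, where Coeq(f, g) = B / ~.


The coequalizer Coeq(f, g) = B / ~ has one element per equivalence class.
|B| = 8, |Coeq(f, g)| = 7.
|B| - |Coeq(f, g)| = 8 - 7 = 1.

1


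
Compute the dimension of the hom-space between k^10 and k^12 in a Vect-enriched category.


In Vect-enriched categories, Hom(k^n, k^m) is the space of m x n matrices.
dim(Hom(k^10, k^12)) = 12 * 10 = 120

120


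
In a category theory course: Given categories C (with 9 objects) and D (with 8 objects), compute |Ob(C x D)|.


The product category C x D has objects that are pairs (c, d).
Number of pairs = |Ob(C)| * |Ob(D)| = 9 * 8 = 72

72


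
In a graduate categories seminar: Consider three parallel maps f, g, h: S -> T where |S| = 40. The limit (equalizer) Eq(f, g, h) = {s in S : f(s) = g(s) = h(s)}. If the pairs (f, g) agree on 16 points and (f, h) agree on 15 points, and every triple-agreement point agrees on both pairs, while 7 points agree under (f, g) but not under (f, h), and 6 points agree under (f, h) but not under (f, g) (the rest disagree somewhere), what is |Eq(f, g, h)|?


Eq(f, g, h) is the triple-agreement set: points in S where all three
maps take the same value. Using inclusion-exclusion on the pairwise data:
Pair (f, g) agrees on 16 points; pair (f, h) on 15 points.
Points agreeing under (f, g) but not (f, h) = 7; under (f, h) but not (f, g) = 6.
Triple-agreement = agreement-in-(f, g) minus points that agree under (f, g) but not (f, h):
|Eq(f, g, h)| = 16 - 7 = 9
(cross-check via (f, h): 15 - 6 = 9.)

9


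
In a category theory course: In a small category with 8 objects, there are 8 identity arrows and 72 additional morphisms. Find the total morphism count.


Each object has an identity morphism, giving 8 identities.
Adding the 72 non-identity morphisms:
Total = 8 + 72 = 80

80


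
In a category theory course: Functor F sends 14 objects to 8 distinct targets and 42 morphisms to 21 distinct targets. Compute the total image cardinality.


The image of F consists of distinct objects and distinct morphisms.
|Im(F)| on objects = 8
|Im(F)| on morphisms = 21
Total image cardinality = 8 + 21 = 29

29


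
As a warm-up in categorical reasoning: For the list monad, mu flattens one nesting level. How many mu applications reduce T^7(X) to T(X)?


Each application of mu: T^2 -> T removes one layer of nesting.
Starting at depth 7 (i.e., T^7(X)), we need to reach T(X).
Number of mu applications = 7 - 1 = 6

6


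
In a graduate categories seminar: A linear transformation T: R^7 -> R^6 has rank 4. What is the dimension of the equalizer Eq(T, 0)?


The equalizer of f and the zero map is ker(f).
By the rank-nullity theorem: dim(ker(f)) = dim(domain) - rank(f).
dim(ker(f)) = 7 - 4 = 3

3


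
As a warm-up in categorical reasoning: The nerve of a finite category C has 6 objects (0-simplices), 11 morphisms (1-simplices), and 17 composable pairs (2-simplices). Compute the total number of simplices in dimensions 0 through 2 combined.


The 2-skeleton of the nerve N(C) consists of simplices in dimensions 0, 1, 2:
  |N(C)_0| = 6 (objects)
  |N(C)_1| = 11 (morphisms)
  |N(C)_2| = 17 (composable pairs)
Total = 6 + 11 + 17 = 34

34


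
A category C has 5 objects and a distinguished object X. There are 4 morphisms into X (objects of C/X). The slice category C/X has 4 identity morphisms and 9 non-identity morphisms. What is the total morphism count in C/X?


In the slice category C/X, objects are morphisms to X.
Identity morphisms: 4 (one per object of C/X).
Non-identity morphisms: 9.
Total = 4 + 9 = 13

13


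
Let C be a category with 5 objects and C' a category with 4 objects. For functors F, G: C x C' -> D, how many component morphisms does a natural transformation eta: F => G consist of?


A natural transformation eta: F => G assigns one component morphism per
object of the domain category.
The domain is the product category C x C', so
|Ob(C x C')| = |Ob(C)| * |Ob(C')| = 5 * 4 = 20.
Therefore eta has 20 component morphisms.

20


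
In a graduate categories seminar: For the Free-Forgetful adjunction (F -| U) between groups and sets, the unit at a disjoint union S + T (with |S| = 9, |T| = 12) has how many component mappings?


The unit eta_X: X -> U(F(X)) of the Free-Forgetful adjunction
maps each element of X to a generator of F(X). For X = S + T (disjoint
union in Set), |S + T| = |S| + |T|.
Total mappings = 9 + 12 = 21.

21


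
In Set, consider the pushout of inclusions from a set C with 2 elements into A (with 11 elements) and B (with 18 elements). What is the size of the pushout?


The pushout A +_C B identifies the images of C in A and B.
|A +_C B| = |A| + |B| - |C| (for injections).
= 11 + 18 - 2 = 27

27


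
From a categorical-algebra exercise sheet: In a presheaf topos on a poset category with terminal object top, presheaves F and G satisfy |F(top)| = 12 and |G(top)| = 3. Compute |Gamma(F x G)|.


Global sections of a presheaf on a poset with terminal top satisfy
Gamma(H) ~ H(top). Presheaves admit pointwise products, so
(F x G)(top) = F(top) x G(top) (Cartesian product).
|Gamma(F x G)| = |F(top)| * |G(top)| = 12 * 3 = 36.

36


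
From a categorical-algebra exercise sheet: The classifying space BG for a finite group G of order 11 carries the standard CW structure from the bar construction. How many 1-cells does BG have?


In the bar-construction CW model of BG, the n-cells are indexed by
n-tuples [g_1|...|g_n] of non-identity elements of G (degenerate
simplices with some g_i = e do not contribute cells), so there are
(|G| - 1)^n n-cells.
For dim = 1 with |G| = 11:
cells = (11 - 1)^1 = 10^1 = 10

10


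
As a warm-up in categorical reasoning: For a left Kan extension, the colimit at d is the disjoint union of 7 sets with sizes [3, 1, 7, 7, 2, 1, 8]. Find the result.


Pointwise, the left Kan extension (Lan_F H)(d) is the colimit, indexed
by the comma category (F downarrow d), of H composed with the
projection (F downarrow d) -> C. Here that colimit is given
as a coproduct (disjoint union) of sets, so its cardinality is the
sum of the sizes of the summands.
Coproduct of sets with sizes: 3 + 1 + 7 + 7 + 2 + 1 + 8
= 29

29


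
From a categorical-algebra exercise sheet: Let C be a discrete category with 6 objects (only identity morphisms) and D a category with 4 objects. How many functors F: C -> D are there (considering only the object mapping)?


A functor from a discrete category C to D is determined by
where each object maps. Each of the 6 objects of C can map
to any of the 4 objects of D independently.
Number of functors = 4^6 = 4096

4096


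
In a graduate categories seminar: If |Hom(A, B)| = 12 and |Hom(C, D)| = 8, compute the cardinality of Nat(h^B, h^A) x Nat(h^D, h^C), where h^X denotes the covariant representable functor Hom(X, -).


By the Yoneda lemma, Nat(h^B, h^A) is isomorphic to Hom(A, B),
so |Nat(h^B, h^A)| = |Hom(A, B)| and |Nat(h^D, h^C)| = |Hom(C, D)|.
|Hom(A, B)| = 12, |Hom(C, D)| = 8.
|Nat(h^B, h^A) x Nat(h^D, h^C)| = 12 * 8 = 96

96


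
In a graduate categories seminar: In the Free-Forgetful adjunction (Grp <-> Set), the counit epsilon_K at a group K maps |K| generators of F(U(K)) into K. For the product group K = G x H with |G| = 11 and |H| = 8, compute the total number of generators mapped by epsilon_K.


The counit epsilon_K: F(U(K)) -> K of the Free-Forgetful adjunction
maps |K| generators of F(U(K)) into K. For K = G x H (the product group),
|G x H| = |G| * |H|.
Total generators mapped = 11 * 8 = 88.

88


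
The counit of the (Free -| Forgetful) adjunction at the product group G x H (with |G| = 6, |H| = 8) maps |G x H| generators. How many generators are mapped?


The counit epsilon_K: F(U(K)) -> K of the Free-Forgetful adjunction
maps |K| generators of F(U(K)) into K. For K = G x H (the product group),
|G x H| = |G| * |H|.
Total generators mapped = 6 * 8 = 48.

48


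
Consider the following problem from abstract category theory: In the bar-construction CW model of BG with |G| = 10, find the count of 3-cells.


In the bar-construction CW model of BG, the n-cells are indexed by
n-tuples [g_1|...|g_n] of non-identity elements of G (degenerate
simplices with some g_i = e do not contribute cells), so there are
(|G| - 1)^n n-cells.
For dim = 3 with |G| = 10:
cells = (10 - 1)^3 = 9^3 = 729

729


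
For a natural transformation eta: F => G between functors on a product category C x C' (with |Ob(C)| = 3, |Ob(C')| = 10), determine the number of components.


A natural transformation eta: F => G assigns one component morphism per
object of the domain category.
The domain is the product category C x C', so
|Ob(C x C')| = |Ob(C)| * |Ob(C')| = 3 * 10 = 30.
Therefore eta has 30 component morphisms.

30


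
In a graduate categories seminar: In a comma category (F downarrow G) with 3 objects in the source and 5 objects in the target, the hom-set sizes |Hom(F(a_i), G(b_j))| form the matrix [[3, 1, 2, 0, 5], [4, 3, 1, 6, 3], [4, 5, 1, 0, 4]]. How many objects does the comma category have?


Objects of (F downarrow G) are triples (a, b, h: F(a)->G(b)).
The count equals the sum of all entries in the hom-matrix.
sum(row 0) = 11
sum(row 1) = 17
sum(row 2) = 14
Grand total = 42

42


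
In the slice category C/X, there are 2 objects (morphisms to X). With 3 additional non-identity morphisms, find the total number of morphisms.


In the slice category C/X, objects are morphisms to X.
Identity morphisms: 2 (one per object of C/X).
Non-identity morphisms: 3.
Total = 2 + 3 = 5

5


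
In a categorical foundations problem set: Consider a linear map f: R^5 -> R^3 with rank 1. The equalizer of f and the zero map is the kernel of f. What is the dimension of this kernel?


The equalizer of f and the zero map is ker(f).
By the rank-nullity theorem: dim(ker(f)) = dim(domain) - rank(f).
dim(ker(f)) = 5 - 1 = 4

4


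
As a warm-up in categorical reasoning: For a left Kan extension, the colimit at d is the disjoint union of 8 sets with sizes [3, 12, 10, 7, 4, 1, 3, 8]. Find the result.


Pointwise, the left Kan extension (Lan_F H)(d) is the colimit, indexed
by the comma category (F downarrow d), of H composed with the
projection (F downarrow d) -> C. Here that colimit is given
as a coproduct (disjoint union) of sets, so its cardinality is the
sum of the sizes of the summands.
Coproduct of sets with sizes: 3 + 12 + 10 + 7 + 4 + 1 + 3 + 8
= 48

48


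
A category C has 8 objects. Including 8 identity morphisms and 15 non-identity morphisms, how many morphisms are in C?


Each object has an identity morphism, giving 8 identities.
Adding the 15 non-identity morphisms:
Total = 8 + 15 = 23

23


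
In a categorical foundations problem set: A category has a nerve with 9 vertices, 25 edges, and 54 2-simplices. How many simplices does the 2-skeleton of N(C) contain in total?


The 2-skeleton of the nerve N(C) consists of simplices in dimensions 0, 1, 2:
  |N(C)_0| = 9 (objects)
  |N(C)_1| = 25 (morphisms)
  |N(C)_2| = 54 (composable pairs)
Total = 9 + 25 + 54 = 88

88


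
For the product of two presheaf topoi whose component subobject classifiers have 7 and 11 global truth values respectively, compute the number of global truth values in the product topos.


In a product of presheaf topoi E_1 x E_2, the subobject classifier
is Omega = Omega_1 x Omega_2 (componentwise), so
|Omega(top)| = |Omega_1(top_1)| * |Omega_2(top_2)|.
= 7 * 11 = 77.

77


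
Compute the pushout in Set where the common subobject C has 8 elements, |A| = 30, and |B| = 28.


The pushout A +_C B identifies the images of C in A and B.
|A +_C B| = |A| + |B| - |C| (for injections).
= 30 + 28 - 8 = 50

50


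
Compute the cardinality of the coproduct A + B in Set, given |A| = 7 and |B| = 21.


In Set, the coproduct A + B is the disjoint union.
|A + B| = |A| + |B| = 7 + 21 = 28

28


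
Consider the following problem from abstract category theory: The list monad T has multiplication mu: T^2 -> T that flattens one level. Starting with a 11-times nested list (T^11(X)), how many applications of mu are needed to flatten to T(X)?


Each application of mu: T^2 -> T removes one layer of nesting.
Starting at depth 11 (i.e., T^11(X)), we need to reach T(X).
Number of mu applications = 11 - 1 = 10

10


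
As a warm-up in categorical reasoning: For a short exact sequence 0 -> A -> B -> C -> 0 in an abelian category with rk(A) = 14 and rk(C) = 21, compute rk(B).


For a short exact sequence 0 -> A -> B -> C -> 0,
rank is additive: rank(B) = rank(A) + rank(C).
rank(B) = 14 + 21 = 35

35


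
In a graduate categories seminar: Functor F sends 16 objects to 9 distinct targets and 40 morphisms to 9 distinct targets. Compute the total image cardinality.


The image of F consists of distinct objects and distinct morphisms.
|Im(F)| on objects = 9
|Im(F)| on morphisms = 9
Total image cardinality = 9 + 9 = 18

18


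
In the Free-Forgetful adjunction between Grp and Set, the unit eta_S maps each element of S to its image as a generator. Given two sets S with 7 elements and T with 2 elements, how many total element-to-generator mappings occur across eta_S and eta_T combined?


The unit eta_X: X -> U(F(X)) of the Free-Forgetful adjunction
maps each element of X to a generator of F(X). For X = S + T (disjoint
union in Set), |S + T| = |S| + |T|.
Total mappings = 7 + 2 = 9.

9


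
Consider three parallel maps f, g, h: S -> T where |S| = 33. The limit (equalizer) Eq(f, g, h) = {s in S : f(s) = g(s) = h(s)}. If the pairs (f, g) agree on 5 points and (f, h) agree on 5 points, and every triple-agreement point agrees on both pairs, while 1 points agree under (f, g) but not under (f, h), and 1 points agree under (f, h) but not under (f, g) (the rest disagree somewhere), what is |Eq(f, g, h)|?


Eq(f, g, h) is the triple-agreement set: points in S where all three
maps take the same value. Using inclusion-exclusion on the pairwise data:
Pair (f, g) agrees on 5 points; pair (f, h) on 5 points.
Points agreeing under (f, g) but not (f, h) = 1; under (f, h) but not (f, g) = 1.
Triple-agreement = agreement-in-(f, g) minus points that agree under (f, g) but not (f, h):
|Eq(f, g, h)| = 5 - 1 = 4
(cross-check via (f, h): 5 - 1 = 4.)

4


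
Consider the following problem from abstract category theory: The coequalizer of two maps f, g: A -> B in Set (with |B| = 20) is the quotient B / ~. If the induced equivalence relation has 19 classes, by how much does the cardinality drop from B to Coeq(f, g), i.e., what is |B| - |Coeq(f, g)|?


The coequalizer Coeq(f, g) = B / ~ has one element per equivalence class.
|B| = 20, |Coeq(f, g)| = 19.
|B| - |Coeq(f, g)| = 20 - 19 = 1.

1


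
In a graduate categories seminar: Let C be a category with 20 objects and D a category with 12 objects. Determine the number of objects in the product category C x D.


The product category C x D has objects that are pairs (c, d).
Number of pairs = |Ob(C)| * |Ob(D)| = 20 * 12 = 240

240


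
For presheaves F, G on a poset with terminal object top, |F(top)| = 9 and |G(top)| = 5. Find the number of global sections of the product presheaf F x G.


Global sections of a presheaf on a poset with terminal top satisfy
Gamma(H) ~ H(top). Presheaves admit pointwise products, so
(F x G)(top) = F(top) x G(top) (Cartesian product).
|Gamma(F x G)| = |F(top)| * |G(top)| = 9 * 5 = 45.

45


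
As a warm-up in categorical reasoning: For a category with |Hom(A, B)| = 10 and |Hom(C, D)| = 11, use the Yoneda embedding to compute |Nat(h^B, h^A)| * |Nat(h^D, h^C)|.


By the Yoneda lemma, Nat(h^B, h^A) is isomorphic to Hom(A, B),
so |Nat(h^B, h^A)| = |Hom(A, B)| and |Nat(h^D, h^C)| = |Hom(C, D)|.
|Hom(A, B)| = 10, |Hom(C, D)| = 11.
|Nat(h^B, h^A) x Nat(h^D, h^C)| = 10 * 11 = 110

110
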